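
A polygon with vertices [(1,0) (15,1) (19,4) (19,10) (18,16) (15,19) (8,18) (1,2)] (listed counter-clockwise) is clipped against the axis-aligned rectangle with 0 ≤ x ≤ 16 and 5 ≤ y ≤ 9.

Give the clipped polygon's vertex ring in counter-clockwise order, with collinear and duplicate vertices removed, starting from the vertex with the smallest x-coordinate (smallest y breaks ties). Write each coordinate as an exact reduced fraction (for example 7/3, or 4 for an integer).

Clipped polygon: [(37/16,5) (16,5) (16,9) (65/16,9)]

1. After x ≥ 0: [(1,0) (15,1) (19,4) (19,10) (18,16) (15,19) (8,18) (1,2)]
2. After x ≤ 16: [(1,0) (15,1) (16,7/4) (16,18) (15,19) (8,18) (1,2)]
3. After y ≥ 5: [(16,5) (16,18) (15,19) (8,18) (37/16,5)]
4. After y ≤ 9: [(16,5) (16,9) (65/16,9) (37/16,5)]
5. Canonical ring: [(37/16,5) (16,5) (16,9) (65/16,9)]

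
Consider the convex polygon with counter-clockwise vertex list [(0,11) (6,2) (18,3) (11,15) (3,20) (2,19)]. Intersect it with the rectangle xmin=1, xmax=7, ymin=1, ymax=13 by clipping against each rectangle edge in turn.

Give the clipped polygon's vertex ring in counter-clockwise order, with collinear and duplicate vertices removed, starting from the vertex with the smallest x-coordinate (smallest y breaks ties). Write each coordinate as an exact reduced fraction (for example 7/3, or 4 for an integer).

Clipped polygon: [(1,19/2) (6,2) (7,25/12) (7,13) (1,13)]

1. After x ≥ 1: [(1,15) (1,19/2) (6,2) (18,3) (11,15) (3,20) (2,19)]
2. After x ≤ 7: [(1,15) (1,19/2) (6,2) (7,25/12) (7,35/2) (3,20) (2,19)]
3. After y ≥ 1: [(1,15) (1,19/2) (6,2) (7,25/12) (7,35/2) (3,20) (2,19)]
4. After y ≤ 13: [(1,13) (1,19/2) (6,2) (7,25/12) (7,13)]
5. Canonical ring: [(1,19/2) (6,2) (7,25/12) (7,13) (1,13)]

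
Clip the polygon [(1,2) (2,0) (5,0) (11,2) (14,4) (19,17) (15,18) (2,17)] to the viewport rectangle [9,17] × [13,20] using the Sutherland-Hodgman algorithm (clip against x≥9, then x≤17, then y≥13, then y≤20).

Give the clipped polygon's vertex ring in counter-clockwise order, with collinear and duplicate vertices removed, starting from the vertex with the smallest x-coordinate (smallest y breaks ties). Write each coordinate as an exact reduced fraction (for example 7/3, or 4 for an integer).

1. After x ≥ 9: [(9,4/3) (11,2) (14,4) (19,17) (15,18) (9,228/13)]
2. After x ≤ 17: [(9,4/3) (11,2) (14,4) (17,59/5) (17,35/2) (15,18) (9,228/13)]
3. After y ≥ 13: [(9,13) (17,13) (17,35/2) (15,18) (9,228/13)]
4. After y ≤ 20: [(9,13) (17,13) (17,35/2) (15,18) (9,228/13)]
5. Canonical ring: [(9,13) (17,13) (17,35/2) (15,18) (9,228/13)]

Clipped polygon: [(9,13) (17,13) (17,35/2) (15,18) (9,228/13)]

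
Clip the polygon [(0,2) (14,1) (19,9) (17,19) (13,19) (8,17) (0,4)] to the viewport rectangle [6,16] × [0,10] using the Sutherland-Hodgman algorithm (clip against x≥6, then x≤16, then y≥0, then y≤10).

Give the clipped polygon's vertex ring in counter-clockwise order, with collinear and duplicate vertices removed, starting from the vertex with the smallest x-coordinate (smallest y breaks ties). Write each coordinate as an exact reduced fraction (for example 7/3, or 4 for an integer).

Clipped polygon: [(6,11/7) (14,1) (16,21/5) (16,10) (6,10)]

1. After x ≥ 6: [(6,11/7) (14,1) (19,9) (17,19) (13,19) (8,17) (6,55/4)]
2. After x ≤ 16: [(6,11/7) (14,1) (16,21/5) (16,19) (13,19) (8,17) (6,55/4)]
3. After y ≥ 0: [(6,11/7) (14,1) (16,21/5) (16,19) (13,19) (8,17) (6,55/4)]
4. After y ≤ 10: [(6,10) (6,11/7) (14,1) (16,21/5) (16,10)]
5. Canonical ring: [(6,11/7) (14,1) (16,21/5) (16,10) (6,10)]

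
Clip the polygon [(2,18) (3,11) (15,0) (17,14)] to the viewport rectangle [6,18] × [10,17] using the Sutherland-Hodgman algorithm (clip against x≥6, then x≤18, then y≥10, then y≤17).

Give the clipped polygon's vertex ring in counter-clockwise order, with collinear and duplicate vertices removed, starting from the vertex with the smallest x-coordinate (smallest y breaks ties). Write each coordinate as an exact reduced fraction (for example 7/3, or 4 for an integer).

1. After x ≥ 6: [(6,254/15) (6,33/4) (15,0) (17,14)]
2. After x ≤ 18: [(6,254/15) (6,33/4) (15,0) (17,14)]
3. After y ≥ 10: [(6,254/15) (6,10) (115/7,10) (17,14)]
4. After y ≤ 17: [(6,254/15) (6,10) (115/7,10) (17,14)]
5. Canonical ring: [(6,10) (115/7,10) (17,14) (6,254/15)]

Clipped polygon: [(6,10) (115/7,10) (17,14) (6,254/15)]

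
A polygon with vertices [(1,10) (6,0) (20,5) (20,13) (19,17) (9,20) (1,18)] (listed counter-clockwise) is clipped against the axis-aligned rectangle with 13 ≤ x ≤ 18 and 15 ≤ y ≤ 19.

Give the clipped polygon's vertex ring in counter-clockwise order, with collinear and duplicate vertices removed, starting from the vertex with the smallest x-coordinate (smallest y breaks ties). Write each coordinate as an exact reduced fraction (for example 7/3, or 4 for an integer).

1. After x ≥ 13: [(13,5/2) (20,5) (20,13) (19,17) (13,94/5)]
2. After x ≤ 18: [(13,5/2) (18,30/7) (18,173/10) (13,94/5)]
3. After y ≥ 15: [(13,15) (18,15) (18,173/10) (13,94/5)]
4. After y ≤ 19: [(13,15) (18,15) (18,173/10) (13,94/5)]
5. Canonical ring: [(13,15) (18,15) (18,173/10) (13,94/5)]

Clipped polygon: [(13,15) (18,15) (18,173/10) (13,94/5)]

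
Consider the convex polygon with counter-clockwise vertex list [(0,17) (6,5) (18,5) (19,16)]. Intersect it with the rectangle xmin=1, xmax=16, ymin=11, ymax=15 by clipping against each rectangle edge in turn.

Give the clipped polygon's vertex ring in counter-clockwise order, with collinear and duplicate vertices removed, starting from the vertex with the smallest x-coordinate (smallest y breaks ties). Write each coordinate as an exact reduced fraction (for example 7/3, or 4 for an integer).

Clipped polygon: [(1,15) (3,11) (16,11) (16,15)]

1. After x ≥ 1: [(1,322/19) (1,15) (6,5) (18,5) (19,16)]
2. After x ≤ 16: [(16,307/19) (1,322/19) (1,15) (6,5) (16,5)]
3. After y ≥ 11: [(16,11) (16,307/19) (1,322/19) (1,15) (3,11)]
4. After y ≤ 15: [(16,11) (16,15) (1,15) (1,15) (3,11)]
5. Canonical ring: [(1,15) (3,11) (16,11) (16,15)]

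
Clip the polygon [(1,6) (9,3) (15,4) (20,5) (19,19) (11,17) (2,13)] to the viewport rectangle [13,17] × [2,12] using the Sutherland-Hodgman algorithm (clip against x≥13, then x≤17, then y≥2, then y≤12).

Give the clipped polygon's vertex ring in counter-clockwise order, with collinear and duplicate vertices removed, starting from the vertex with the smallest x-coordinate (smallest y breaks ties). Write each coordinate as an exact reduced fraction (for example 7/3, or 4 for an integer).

1. After x ≥ 13: [(13,11/3) (15,4) (20,5) (19,19) (13,35/2)]
2. After x ≤ 17: [(13,11/3) (15,4) (17,22/5) (17,37/2) (13,35/2)]
3. After y ≥ 2: [(13,11/3) (15,4) (17,22/5) (17,37/2) (13,35/2)]
4. After y ≤ 12: [(13,12) (13,11/3) (15,4) (17,22/5) (17,12)]
5. Canonical ring: [(13,11/3) (15,4) (17,22/5) (17,12) (13,12)]

Clipped polygon: [(13,11/3) (15,4) (17,22/5) (17,12) (13,12)]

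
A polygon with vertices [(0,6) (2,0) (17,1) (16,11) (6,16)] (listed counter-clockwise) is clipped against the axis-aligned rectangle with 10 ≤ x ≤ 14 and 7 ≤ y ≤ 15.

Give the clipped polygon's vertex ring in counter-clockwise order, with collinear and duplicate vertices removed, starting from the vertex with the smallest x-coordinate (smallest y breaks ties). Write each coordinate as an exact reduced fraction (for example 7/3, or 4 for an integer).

1. After x ≥ 10: [(10,8/15) (17,1) (16,11) (10,14)]
2. After x ≤ 14: [(10,8/15) (14,4/5) (14,12) (10,14)]
3. After y ≥ 7: [(10,7) (14,7) (14,12) (10,14)]
4. After y ≤ 15: [(10,7) (14,7) (14,12) (10,14)]
5. Canonical ring: [(10,7) (14,7) (14,12) (10,14)]

Clipped polygon: [(10,7) (14,7) (14,12) (10,14)]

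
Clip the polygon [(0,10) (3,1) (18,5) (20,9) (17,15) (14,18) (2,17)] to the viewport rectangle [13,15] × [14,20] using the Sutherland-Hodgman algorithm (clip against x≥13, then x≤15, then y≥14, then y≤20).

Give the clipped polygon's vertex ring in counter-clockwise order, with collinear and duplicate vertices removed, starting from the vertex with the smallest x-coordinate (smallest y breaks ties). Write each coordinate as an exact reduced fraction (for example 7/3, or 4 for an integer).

1. After x ≥ 13: [(13,11/3) (18,5) (20,9) (17,15) (14,18) (13,215/12)]
2. After x ≤ 15: [(13,11/3) (15,21/5) (15,17) (14,18) (13,215/12)]
3. After y ≥ 14: [(13,14) (15,14) (15,17) (14,18) (13,215/12)]
4. After y ≤ 20: [(13,14) (15,14) (15,17) (14,18) (13,215/12)]
5. Canonical ring: [(13,14) (15,14) (15,17) (14,18) (13,215/12)]

Clipped polygon: [(13,14) (15,14) (15,17) (14,18) (13,215/12)]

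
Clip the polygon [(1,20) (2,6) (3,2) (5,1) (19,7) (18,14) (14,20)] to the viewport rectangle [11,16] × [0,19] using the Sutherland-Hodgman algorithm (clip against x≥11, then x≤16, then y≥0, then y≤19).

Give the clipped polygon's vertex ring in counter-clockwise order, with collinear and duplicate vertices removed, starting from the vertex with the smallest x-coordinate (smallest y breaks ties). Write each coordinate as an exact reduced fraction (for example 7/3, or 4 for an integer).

1. After x ≥ 11: [(11,20) (11,25/7) (19,7) (18,14) (14,20)]
2. After x ≤ 16: [(11,20) (11,25/7) (16,40/7) (16,17) (14,20)]
3. After y ≥ 0: [(11,20) (11,25/7) (16,40/7) (16,17) (14,20)]
4. After y ≤ 19: [(11,19) (11,25/7) (16,40/7) (16,17) (44/3,19)]
5. Canonical ring: [(11,25/7) (16,40/7) (16,17) (44/3,19) (11,19)]

Clipped polygon: [(11,25/7) (16,40/7) (16,17) (44/3,19) (11,19)]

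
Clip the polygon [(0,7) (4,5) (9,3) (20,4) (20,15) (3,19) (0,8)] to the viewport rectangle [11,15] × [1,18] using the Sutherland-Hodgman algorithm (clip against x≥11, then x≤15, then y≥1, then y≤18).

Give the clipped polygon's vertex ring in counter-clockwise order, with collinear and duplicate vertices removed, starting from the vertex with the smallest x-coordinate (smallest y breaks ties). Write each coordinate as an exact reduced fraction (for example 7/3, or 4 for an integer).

Clipped polygon: [(11,35/11) (15,39/11) (15,275/17) (11,291/17)]

1. After x ≥ 11: [(11,35/11) (20,4) (20,15) (11,291/17)]
2. After x ≤ 15: [(11,35/11) (15,39/11) (15,275/17) (11,291/17)]
3. After y ≥ 1: [(11,35/11) (15,39/11) (15,275/17) (11,291/17)]
4. After y ≤ 18: [(11,35/11) (15,39/11) (15,275/17) (11,291/17)]
5. Canonical ring: [(11,35/11) (15,39/11) (15,275/17) (11,291/17)]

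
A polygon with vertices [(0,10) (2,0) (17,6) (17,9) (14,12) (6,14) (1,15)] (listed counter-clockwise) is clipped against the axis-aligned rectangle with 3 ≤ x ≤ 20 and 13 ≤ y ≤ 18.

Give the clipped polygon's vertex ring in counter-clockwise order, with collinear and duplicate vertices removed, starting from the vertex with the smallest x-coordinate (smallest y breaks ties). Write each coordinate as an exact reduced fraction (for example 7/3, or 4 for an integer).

Clipped polygon: [(3,13) (10,13) (6,14) (3,73/5)]

1. After x ≥ 3: [(3,2/5) (17,6) (17,9) (14,12) (6,14) (3,73/5)]
2. After x ≤ 20: [(3,2/5) (17,6) (17,9) (14,12) (6,14) (3,73/5)]
3. After y ≥ 13: [(3,13) (10,13) (6,14) (3,73/5)]
4. After y ≤ 18: [(3,13) (10,13) (6,14) (3,73/5)]
5. Canonical ring: [(3,13) (10,13) (6,14) (3,73/5)]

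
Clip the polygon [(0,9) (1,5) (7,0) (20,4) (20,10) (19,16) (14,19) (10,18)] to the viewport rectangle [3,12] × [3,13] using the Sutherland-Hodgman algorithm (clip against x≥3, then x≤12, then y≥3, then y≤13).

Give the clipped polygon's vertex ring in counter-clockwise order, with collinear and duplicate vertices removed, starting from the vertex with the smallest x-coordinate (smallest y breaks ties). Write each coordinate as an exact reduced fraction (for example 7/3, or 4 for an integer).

1. After x ≥ 3: [(3,117/10) (3,10/3) (7,0) (20,4) (20,10) (19,16) (14,19) (10,18)]
2. After x ≤ 12: [(3,117/10) (3,10/3) (7,0) (12,20/13) (12,37/2) (10,18)]
3. After y ≥ 3: [(3,117/10) (3,10/3) (17/5,3) (12,3) (12,37/2) (10,18)]
4. After y ≤ 13: [(40/9,13) (3,117/10) (3,10/3) (17/5,3) (12,3) (12,13)]
5. Canonical ring: [(3,10/3) (17/5,3) (12,3) (12,13) (40/9,13) (3,117/10)]

Clipped polygon: [(3,10/3) (17/5,3) (12,3) (12,13) (40/9,13) (3,117/10)]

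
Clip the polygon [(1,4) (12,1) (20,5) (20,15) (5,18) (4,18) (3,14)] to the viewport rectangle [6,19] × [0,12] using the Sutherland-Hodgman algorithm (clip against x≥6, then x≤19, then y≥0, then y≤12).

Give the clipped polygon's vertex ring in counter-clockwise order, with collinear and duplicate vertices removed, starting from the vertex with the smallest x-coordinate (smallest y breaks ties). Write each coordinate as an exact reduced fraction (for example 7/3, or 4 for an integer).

1. After x ≥ 6: [(6,29/11) (12,1) (20,5) (20,15) (6,89/5)]
2. After x ≤ 19: [(6,29/11) (12,1) (19,9/2) (19,76/5) (6,89/5)]
3. After y ≥ 0: [(6,29/11) (12,1) (19,9/2) (19,76/5) (6,89/5)]
4. After y ≤ 12: [(6,12) (6,29/11) (12,1) (19,9/2) (19,12)]
5. Canonical ring: [(6,29/11) (12,1) (19,9/2) (19,12) (6,12)]

Clipped polygon: [(6,29/11) (12,1) (19,9/2) (19,12) (6,12)]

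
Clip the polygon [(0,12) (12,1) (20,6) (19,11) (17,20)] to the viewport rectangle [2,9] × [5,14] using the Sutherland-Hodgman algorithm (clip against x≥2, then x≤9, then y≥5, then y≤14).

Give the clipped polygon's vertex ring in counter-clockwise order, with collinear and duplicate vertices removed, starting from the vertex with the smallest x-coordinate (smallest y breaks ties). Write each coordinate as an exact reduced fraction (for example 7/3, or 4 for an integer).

Clipped polygon: [(2,61/6) (84/11,5) (9,5) (9,14) (17/4,14) (2,220/17)]

1. After x ≥ 2: [(2,220/17) (2,61/6) (12,1) (20,6) (19,11) (17,20)]
2. After x ≤ 9: [(9,276/17) (2,220/17) (2,61/6) (9,15/4)]
3. After y ≥ 5: [(9,5) (9,276/17) (2,220/17) (2,61/6) (84/11,5)]
4. After y ≤ 14: [(9,5) (9,14) (17/4,14) (2,220/17) (2,61/6) (84/11,5)]
5. Canonical ring: [(2,61/6) (84/11,5) (9,5) (9,14) (17/4,14) (2,220/17)]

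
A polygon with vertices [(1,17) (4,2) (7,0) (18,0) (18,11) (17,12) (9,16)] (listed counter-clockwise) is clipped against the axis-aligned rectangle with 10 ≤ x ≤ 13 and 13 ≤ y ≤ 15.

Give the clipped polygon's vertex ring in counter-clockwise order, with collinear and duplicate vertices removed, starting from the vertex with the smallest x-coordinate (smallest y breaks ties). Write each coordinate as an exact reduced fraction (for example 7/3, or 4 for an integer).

Clipped polygon: [(10,13) (13,13) (13,14) (11,15) (10,15)]

1. After x ≥ 10: [(10,0) (18,0) (18,11) (17,12) (10,31/2)]
2. After x ≤ 13: [(10,0) (13,0) (13,14) (10,31/2)]
3. After y ≥ 13: [(10,13) (13,13) (13,14) (10,31/2)]
4. After y ≤ 15: [(10,15) (10,13) (13,13) (13,14) (11,15)]
5. Canonical ring: [(10,13) (13,13) (13,14) (11,15) (10,15)]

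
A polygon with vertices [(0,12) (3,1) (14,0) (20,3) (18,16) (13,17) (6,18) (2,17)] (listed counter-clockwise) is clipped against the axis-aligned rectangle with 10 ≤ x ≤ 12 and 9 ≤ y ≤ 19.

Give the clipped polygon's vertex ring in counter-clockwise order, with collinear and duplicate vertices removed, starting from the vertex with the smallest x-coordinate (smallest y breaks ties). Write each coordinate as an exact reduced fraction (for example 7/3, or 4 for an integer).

Clipped polygon: [(10,9) (12,9) (12,120/7) (10,122/7)]

1. After x ≥ 10: [(10,4/11) (14,0) (20,3) (18,16) (13,17) (10,122/7)]
2. After x ≤ 12: [(10,4/11) (12,2/11) (12,120/7) (10,122/7)]
3. After y ≥ 9: [(10,9) (12,9) (12,120/7) (10,122/7)]
4. After y ≤ 19: [(10,9) (12,9) (12,120/7) (10,122/7)]
5. Canonical ring: [(10,9) (12,9) (12,120/7) (10,122/7)]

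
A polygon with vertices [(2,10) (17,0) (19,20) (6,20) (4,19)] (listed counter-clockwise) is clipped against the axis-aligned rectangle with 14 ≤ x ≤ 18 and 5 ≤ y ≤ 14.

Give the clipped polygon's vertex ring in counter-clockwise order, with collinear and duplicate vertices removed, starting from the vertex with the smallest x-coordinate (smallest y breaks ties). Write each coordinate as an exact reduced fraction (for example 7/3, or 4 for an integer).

Clipped polygon: [(14,5) (35/2,5) (18,10) (18,14) (14,14)]

1. After x ≥ 14: [(14,2) (17,0) (19,20) (14,20)]
2. After x ≤ 18: [(14,2) (17,0) (18,10) (18,20) (14,20)]
3. After y ≥ 5: [(14,5) (35/2,5) (18,10) (18,20) (14,20)]
4. After y ≤ 14: [(14,14) (14,5) (35/2,5) (18,10) (18,14)]
5. Canonical ring: [(14,5) (35/2,5) (18,10) (18,14) (14,14)]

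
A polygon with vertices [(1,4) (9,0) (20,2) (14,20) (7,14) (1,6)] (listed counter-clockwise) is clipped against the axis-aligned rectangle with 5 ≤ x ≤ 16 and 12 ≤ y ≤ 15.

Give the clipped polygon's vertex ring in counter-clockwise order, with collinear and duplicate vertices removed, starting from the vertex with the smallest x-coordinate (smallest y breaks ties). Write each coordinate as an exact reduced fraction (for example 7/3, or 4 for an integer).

Clipped polygon: [(11/2,12) (16,12) (16,14) (47/3,15) (49/6,15) (7,14)]

1. After x ≥ 5: [(5,2) (9,0) (20,2) (14,20) (7,14) (5,34/3)]
2. After x ≤ 16: [(5,2) (9,0) (16,14/11) (16,14) (14,20) (7,14) (5,34/3)]
3. After y ≥ 12: [(16,12) (16,14) (14,20) (7,14) (11/2,12)]
4. After y ≤ 15: [(16,12) (16,14) (47/3,15) (49/6,15) (7,14) (11/2,12)]
5. Canonical ring: [(11/2,12) (16,12) (16,14) (47/3,15) (49/6,15) (7,14)]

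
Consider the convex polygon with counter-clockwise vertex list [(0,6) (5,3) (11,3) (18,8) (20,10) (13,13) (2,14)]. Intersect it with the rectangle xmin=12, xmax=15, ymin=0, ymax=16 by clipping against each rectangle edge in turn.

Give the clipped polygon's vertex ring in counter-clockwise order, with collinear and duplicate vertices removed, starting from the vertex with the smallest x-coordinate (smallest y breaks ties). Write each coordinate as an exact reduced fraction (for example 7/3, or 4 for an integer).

Clipped polygon: [(12,26/7) (15,41/7) (15,85/7) (13,13) (12,144/11)]

1. After x ≥ 12: [(12,26/7) (18,8) (20,10) (13,13) (12,144/11)]
2. After x ≤ 15: [(12,26/7) (15,41/7) (15,85/7) (13,13) (12,144/11)]
3. After y ≥ 0: [(12,26/7) (15,41/7) (15,85/7) (13,13) (12,144/11)]
4. After y ≤ 16: [(12,26/7) (15,41/7) (15,85/7) (13,13) (12,144/11)]
5. Canonical ring: [(12,26/7) (15,41/7) (15,85/7) (13,13) (12,144/11)]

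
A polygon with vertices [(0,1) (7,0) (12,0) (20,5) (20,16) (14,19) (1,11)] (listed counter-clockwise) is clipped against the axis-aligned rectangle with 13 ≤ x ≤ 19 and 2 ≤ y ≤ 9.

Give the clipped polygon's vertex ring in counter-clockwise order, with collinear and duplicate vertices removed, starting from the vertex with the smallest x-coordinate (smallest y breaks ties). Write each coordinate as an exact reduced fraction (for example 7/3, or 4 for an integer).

Clipped polygon: [(13,2) (76/5,2) (19,35/8) (19,9) (13,9)]

1. After x ≥ 13: [(13,5/8) (20,5) (20,16) (14,19) (13,239/13)]
2. After x ≤ 19: [(13,5/8) (19,35/8) (19,33/2) (14,19) (13,239/13)]
3. After y ≥ 2: [(13,2) (76/5,2) (19,35/8) (19,33/2) (14,19) (13,239/13)]
4. After y ≤ 9: [(13,9) (13,2) (76/5,2) (19,35/8) (19,9)]
5. Canonical ring: [(13,2) (76/5,2) (19,35/8) (19,9) (13,9)]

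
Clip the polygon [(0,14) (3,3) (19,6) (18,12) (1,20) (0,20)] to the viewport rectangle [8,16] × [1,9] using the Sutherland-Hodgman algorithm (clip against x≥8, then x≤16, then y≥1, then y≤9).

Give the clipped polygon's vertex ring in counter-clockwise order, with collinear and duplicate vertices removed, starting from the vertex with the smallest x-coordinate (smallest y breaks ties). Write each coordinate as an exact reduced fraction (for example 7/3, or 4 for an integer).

1. After x ≥ 8: [(8,63/16) (19,6) (18,12) (8,284/17)]
2. After x ≤ 16: [(8,63/16) (16,87/16) (16,220/17) (8,284/17)]
3. After y ≥ 1: [(8,63/16) (16,87/16) (16,220/17) (8,284/17)]
4. After y ≤ 9: [(8,9) (8,63/16) (16,87/16) (16,9)]
5. Canonical ring: [(8,63/16) (16,87/16) (16,9) (8,9)]

Clipped polygon: [(8,63/16) (16,87/16) (16,9) (8,9)]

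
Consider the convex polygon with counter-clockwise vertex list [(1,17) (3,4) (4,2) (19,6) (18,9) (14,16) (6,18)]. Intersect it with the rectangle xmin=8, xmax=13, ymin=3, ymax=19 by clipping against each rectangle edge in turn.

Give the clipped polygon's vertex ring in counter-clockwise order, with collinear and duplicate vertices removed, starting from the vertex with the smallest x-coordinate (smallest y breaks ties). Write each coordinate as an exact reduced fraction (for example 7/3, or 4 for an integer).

Clipped polygon: [(8,46/15) (13,22/5) (13,65/4) (8,35/2)]

1. After x ≥ 8: [(8,46/15) (19,6) (18,9) (14,16) (8,35/2)]
2. After x ≤ 13: [(8,46/15) (13,22/5) (13,65/4) (8,35/2)]
3. After y ≥ 3: [(8,46/15) (13,22/5) (13,65/4) (8,35/2)]
4. After y ≤ 19: [(8,46/15) (13,22/5) (13,65/4) (8,35/2)]
5. Canonical ring: [(8,46/15) (13,22/5) (13,65/4) (8,35/2)]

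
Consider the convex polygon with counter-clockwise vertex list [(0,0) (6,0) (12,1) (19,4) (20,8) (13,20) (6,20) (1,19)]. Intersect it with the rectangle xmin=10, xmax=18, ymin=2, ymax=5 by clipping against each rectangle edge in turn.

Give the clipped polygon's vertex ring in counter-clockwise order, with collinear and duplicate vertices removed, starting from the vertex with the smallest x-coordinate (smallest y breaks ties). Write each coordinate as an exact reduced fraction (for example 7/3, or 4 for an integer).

1. After x ≥ 10: [(10,2/3) (12,1) (19,4) (20,8) (13,20) (10,20)]
2. After x ≤ 18: [(10,2/3) (12,1) (18,25/7) (18,80/7) (13,20) (10,20)]
3. After y ≥ 2: [(10,2) (43/3,2) (18,25/7) (18,80/7) (13,20) (10,20)]
4. After y ≤ 5: [(10,5) (10,2) (43/3,2) (18,25/7) (18,5)]
5. Canonical ring: [(10,2) (43/3,2) (18,25/7) (18,5) (10,5)]

Clipped polygon: [(10,2) (43/3,2) (18,25/7) (18,5) (10,5)]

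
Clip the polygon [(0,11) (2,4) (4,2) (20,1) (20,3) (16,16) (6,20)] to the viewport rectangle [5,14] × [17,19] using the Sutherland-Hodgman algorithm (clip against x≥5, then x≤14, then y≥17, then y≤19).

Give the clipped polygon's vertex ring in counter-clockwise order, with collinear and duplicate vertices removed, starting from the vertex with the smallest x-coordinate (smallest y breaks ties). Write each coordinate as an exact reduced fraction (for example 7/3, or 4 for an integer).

Clipped polygon: [(5,17) (27/2,17) (17/2,19) (16/3,19) (5,37/2)]

1. After x ≥ 5: [(5,37/2) (5,31/16) (20,1) (20,3) (16,16) (6,20)]
2. After x ≤ 14: [(5,37/2) (5,31/16) (14,11/8) (14,84/5) (6,20)]
3. After y ≥ 17: [(5,37/2) (5,17) (27/2,17) (6,20)]
4. After y ≤ 19: [(16/3,19) (5,37/2) (5,17) (27/2,17) (17/2,19)]
5. Canonical ring: [(5,17) (27/2,17) (17/2,19) (16/3,19) (5,37/2)]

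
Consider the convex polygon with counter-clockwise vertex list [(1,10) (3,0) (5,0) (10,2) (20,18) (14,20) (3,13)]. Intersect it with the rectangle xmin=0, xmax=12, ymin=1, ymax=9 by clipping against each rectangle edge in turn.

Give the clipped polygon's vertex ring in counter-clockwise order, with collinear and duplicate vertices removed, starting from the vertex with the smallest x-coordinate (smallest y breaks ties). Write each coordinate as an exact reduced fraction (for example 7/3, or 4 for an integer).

Clipped polygon: [(6/5,9) (14/5,1) (15/2,1) (10,2) (12,26/5) (12,9)]

1. After x ≥ 0: [(1,10) (3,0) (5,0) (10,2) (20,18) (14,20) (3,13)]
2. After x ≤ 12: [(1,10) (3,0) (5,0) (10,2) (12,26/5) (12,206/11) (3,13)]
3. After y ≥ 1: [(1,10) (14/5,1) (15/2,1) (10,2) (12,26/5) (12,206/11) (3,13)]
4. After y ≤ 9: [(6/5,9) (14/5,1) (15/2,1) (10,2) (12,26/5) (12,9)]
5. Canonical ring: [(6/5,9) (14/5,1) (15/2,1) (10,2) (12,26/5) (12,9)]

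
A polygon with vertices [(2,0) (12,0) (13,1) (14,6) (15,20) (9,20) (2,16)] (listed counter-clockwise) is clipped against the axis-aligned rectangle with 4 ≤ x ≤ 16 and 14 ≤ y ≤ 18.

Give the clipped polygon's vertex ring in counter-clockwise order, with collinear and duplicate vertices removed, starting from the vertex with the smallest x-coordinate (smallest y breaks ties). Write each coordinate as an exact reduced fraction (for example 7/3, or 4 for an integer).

Clipped polygon: [(4,14) (102/7,14) (104/7,18) (11/2,18) (4,120/7)]

1. After x ≥ 4: [(4,0) (12,0) (13,1) (14,6) (15,20) (9,20) (4,120/7)]
2. After x ≤ 16: [(4,0) (12,0) (13,1) (14,6) (15,20) (9,20) (4,120/7)]
3. After y ≥ 14: [(4,14) (102/7,14) (15,20) (9,20) (4,120/7)]
4. After y ≤ 18: [(4,14) (102/7,14) (104/7,18) (11/2,18) (4,120/7)]
5. Canonical ring: [(4,14) (102/7,14) (104/7,18) (11/2,18) (4,120/7)]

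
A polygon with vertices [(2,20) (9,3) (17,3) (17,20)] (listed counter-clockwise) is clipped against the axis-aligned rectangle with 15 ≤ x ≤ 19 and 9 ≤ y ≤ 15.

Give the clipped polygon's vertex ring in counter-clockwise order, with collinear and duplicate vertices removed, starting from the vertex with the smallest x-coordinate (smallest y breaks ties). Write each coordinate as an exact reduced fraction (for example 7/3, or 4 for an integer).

Clipped polygon: [(15,9) (17,9) (17,15) (15,15)]

1. After x ≥ 15: [(15,20) (15,3) (17,3) (17,20)]
2. After x ≤ 19: [(15,20) (15,3) (17,3) (17,20)]
3. After y ≥ 9: [(15,20) (15,9) (17,9) (17,20)]
4. After y ≤ 15: [(15,15) (15,9) (17,9) (17,15)]
5. Canonical ring: [(15,9) (17,9) (17,15) (15,15)]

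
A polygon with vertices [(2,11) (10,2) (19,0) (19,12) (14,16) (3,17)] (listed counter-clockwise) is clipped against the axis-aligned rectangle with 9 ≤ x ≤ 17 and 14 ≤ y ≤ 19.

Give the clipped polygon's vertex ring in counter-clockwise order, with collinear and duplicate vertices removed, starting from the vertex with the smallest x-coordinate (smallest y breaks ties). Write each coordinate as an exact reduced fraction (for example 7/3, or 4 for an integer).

1. After x ≥ 9: [(9,25/8) (10,2) (19,0) (19,12) (14,16) (9,181/11)]
2. After x ≤ 17: [(9,25/8) (10,2) (17,4/9) (17,68/5) (14,16) (9,181/11)]
3. After y ≥ 14: [(9,14) (33/2,14) (14,16) (9,181/11)]
4. After y ≤ 19: [(9,14) (33/2,14) (14,16) (9,181/11)]
5. Canonical ring: [(9,14) (33/2,14) (14,16) (9,181/11)]

Clipped polygon: [(9,14) (33/2,14) (14,16) (9,181/11)]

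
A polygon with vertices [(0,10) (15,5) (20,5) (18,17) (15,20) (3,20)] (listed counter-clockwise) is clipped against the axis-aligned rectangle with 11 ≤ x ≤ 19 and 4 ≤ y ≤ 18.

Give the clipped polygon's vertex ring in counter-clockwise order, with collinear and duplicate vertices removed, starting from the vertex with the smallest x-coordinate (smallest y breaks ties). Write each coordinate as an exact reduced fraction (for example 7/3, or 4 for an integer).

1. After x ≥ 11: [(11,19/3) (15,5) (20,5) (18,17) (15,20) (11,20)]
2. After x ≤ 19: [(11,19/3) (15,5) (19,5) (19,11) (18,17) (15,20) (11,20)]
3. After y ≥ 4: [(11,19/3) (15,5) (19,5) (19,11) (18,17) (15,20) (11,20)]
4. After y ≤ 18: [(11,18) (11,19/3) (15,5) (19,5) (19,11) (18,17) (17,18)]
5. Canonical ring: [(11,19/3) (15,5) (19,5) (19,11) (18,17) (17,18) (11,18)]

Clipped polygon: [(11,19/3) (15,5) (19,5) (19,11) (18,17) (17,18) (11,18)]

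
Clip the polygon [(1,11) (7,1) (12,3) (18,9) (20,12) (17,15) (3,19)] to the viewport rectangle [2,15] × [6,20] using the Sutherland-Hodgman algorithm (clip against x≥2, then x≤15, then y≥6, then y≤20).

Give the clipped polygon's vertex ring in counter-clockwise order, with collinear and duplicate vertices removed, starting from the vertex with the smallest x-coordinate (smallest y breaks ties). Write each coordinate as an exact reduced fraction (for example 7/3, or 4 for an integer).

1. After x ≥ 2: [(2,15) (2,28/3) (7,1) (12,3) (18,9) (20,12) (17,15) (3,19)]
2. After x ≤ 15: [(2,15) (2,28/3) (7,1) (12,3) (15,6) (15,109/7) (3,19)]
3. After y ≥ 6: [(2,15) (2,28/3) (4,6) (15,6) (15,6) (15,109/7) (3,19)]
4. After y ≤ 20: [(2,15) (2,28/3) (4,6) (15,6) (15,6) (15,109/7) (3,19)]
5. Canonical ring: [(2,28/3) (4,6) (15,6) (15,109/7) (3,19) (2,15)]

Clipped polygon: [(2,28/3) (4,6) (15,6) (15,109/7) (3,19) (2,15)]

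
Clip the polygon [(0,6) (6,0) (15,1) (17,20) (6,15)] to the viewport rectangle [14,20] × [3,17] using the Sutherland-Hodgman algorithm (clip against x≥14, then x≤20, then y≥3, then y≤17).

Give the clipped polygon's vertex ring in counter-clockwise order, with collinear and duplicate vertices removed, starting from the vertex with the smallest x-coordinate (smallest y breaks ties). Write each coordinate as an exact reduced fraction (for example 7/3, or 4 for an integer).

1. After x ≥ 14: [(14,8/9) (15,1) (17,20) (14,205/11)]
2. After x ≤ 20: [(14,8/9) (15,1) (17,20) (14,205/11)]
3. After y ≥ 3: [(14,3) (289/19,3) (17,20) (14,205/11)]
4. After y ≤ 17: [(14,17) (14,3) (289/19,3) (317/19,17)]
5. Canonical ring: [(14,3) (289/19,3) (317/19,17) (14,17)]

Clipped polygon: [(14,3) (289/19,3) (317/19,17) (14,17)]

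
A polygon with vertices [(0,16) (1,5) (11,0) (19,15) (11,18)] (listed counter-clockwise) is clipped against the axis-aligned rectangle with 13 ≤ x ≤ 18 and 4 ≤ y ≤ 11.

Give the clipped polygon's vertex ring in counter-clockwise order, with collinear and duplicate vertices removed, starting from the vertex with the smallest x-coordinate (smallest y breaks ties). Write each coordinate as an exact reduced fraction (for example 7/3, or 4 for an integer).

Clipped polygon: [(13,4) (197/15,4) (253/15,11) (13,11)]

1. After x ≥ 13: [(13,15/4) (19,15) (13,69/4)]
2. After x ≤ 18: [(13,15/4) (18,105/8) (18,123/8) (13,69/4)]
3. After y ≥ 4: [(13,4) (197/15,4) (18,105/8) (18,123/8) (13,69/4)]
4. After y ≤ 11: [(13,11) (13,4) (197/15,4) (253/15,11)]
5. Canonical ring: [(13,4) (197/15,4) (253/15,11) (13,11)]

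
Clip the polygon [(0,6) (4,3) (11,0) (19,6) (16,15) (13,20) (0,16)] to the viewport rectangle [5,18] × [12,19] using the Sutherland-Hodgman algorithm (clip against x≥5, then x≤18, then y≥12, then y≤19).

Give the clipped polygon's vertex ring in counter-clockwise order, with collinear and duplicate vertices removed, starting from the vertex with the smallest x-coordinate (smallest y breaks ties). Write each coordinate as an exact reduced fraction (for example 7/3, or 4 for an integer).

Clipped polygon: [(5,12) (17,12) (16,15) (68/5,19) (39/4,19) (5,228/13)]

1. After x ≥ 5: [(5,18/7) (11,0) (19,6) (16,15) (13,20) (5,228/13)]
2. After x ≤ 18: [(5,18/7) (11,0) (18,21/4) (18,9) (16,15) (13,20) (5,228/13)]
3. After y ≥ 12: [(5,12) (17,12) (16,15) (13,20) (5,228/13)]
4. After y ≤ 19: [(5,12) (17,12) (16,15) (68/5,19) (39/4,19) (5,228/13)]
5. Canonical ring: [(5,12) (17,12) (16,15) (68/5,19) (39/4,19) (5,228/13)]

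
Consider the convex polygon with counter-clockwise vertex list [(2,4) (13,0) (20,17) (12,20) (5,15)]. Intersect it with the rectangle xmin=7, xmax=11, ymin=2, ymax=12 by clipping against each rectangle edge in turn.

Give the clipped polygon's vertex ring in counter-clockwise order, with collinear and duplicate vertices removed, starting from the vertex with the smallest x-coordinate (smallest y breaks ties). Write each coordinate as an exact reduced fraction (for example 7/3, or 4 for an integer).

Clipped polygon: [(7,24/11) (15/2,2) (11,2) (11,12) (7,12)]

1. After x ≥ 7: [(7,24/11) (13,0) (20,17) (12,20) (7,115/7)]
2. After x ≤ 11: [(7,24/11) (11,8/11) (11,135/7) (7,115/7)]
3. After y ≥ 2: [(7,24/11) (15/2,2) (11,2) (11,135/7) (7,115/7)]
4. After y ≤ 12: [(7,12) (7,24/11) (15/2,2) (11,2) (11,12)]
5. Canonical ring: [(7,24/11) (15/2,2) (11,2) (11,12) (7,12)]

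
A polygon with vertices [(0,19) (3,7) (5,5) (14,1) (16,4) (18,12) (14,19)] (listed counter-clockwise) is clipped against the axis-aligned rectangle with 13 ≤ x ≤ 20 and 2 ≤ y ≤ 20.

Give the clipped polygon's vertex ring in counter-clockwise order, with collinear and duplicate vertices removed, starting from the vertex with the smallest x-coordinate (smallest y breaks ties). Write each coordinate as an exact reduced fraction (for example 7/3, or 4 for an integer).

1. After x ≥ 13: [(13,19) (13,13/9) (14,1) (16,4) (18,12) (14,19)]
2. After x ≤ 20: [(13,19) (13,13/9) (14,1) (16,4) (18,12) (14,19)]
3. After y ≥ 2: [(13,19) (13,2) (44/3,2) (16,4) (18,12) (14,19)]
4. After y ≤ 20: [(13,19) (13,2) (44/3,2) (16,4) (18,12) (14,19)]
5. Canonical ring: [(13,2) (44/3,2) (16,4) (18,12) (14,19) (13,19)]

Clipped polygon: [(13,2) (44/3,2) (16,4) (18,12) (14,19) (13,19)]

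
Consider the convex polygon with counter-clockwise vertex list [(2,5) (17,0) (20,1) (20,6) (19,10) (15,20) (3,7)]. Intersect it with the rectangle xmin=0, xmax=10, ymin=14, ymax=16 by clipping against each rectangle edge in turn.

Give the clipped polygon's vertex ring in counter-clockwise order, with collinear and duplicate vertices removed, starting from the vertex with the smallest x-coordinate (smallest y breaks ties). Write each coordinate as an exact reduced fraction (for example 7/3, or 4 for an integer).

1. After x ≥ 0: [(2,5) (17,0) (20,1) (20,6) (19,10) (15,20) (3,7)]
2. After x ≤ 10: [(2,5) (10,7/3) (10,175/12) (3,7)]
3. After y ≥ 14: [(10,14) (10,175/12) (123/13,14)]
4. After y ≤ 16: [(10,14) (10,175/12) (123/13,14)]
5. Canonical ring: [(123/13,14) (10,14) (10,175/12)]

Clipped polygon: [(123/13,14) (10,14) (10,175/12)]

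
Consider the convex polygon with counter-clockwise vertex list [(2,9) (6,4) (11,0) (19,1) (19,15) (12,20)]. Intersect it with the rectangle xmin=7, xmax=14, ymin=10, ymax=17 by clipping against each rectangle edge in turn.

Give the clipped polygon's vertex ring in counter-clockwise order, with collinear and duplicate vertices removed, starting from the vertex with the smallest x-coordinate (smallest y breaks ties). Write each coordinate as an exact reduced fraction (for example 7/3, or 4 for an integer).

1. After x ≥ 7: [(7,29/2) (7,16/5) (11,0) (19,1) (19,15) (12,20)]
2. After x ≤ 14: [(7,29/2) (7,16/5) (11,0) (14,3/8) (14,130/7) (12,20)]
3. After y ≥ 10: [(7,29/2) (7,10) (14,10) (14,130/7) (12,20)]
4. After y ≤ 17: [(102/11,17) (7,29/2) (7,10) (14,10) (14,17)]
5. Canonical ring: [(7,10) (14,10) (14,17) (102/11,17) (7,29/2)]

Clipped polygon: [(7,10) (14,10) (14,17) (102/11,17) (7,29/2)]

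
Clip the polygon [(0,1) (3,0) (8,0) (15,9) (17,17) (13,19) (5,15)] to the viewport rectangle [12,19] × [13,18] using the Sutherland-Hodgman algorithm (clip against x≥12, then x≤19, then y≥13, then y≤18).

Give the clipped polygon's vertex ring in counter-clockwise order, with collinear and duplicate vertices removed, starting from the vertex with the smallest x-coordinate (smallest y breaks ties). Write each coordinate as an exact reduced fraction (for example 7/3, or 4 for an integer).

1. After x ≥ 12: [(12,36/7) (15,9) (17,17) (13,19) (12,37/2)]
2. After x ≤ 19: [(12,36/7) (15,9) (17,17) (13,19) (12,37/2)]
3. After y ≥ 13: [(12,13) (16,13) (17,17) (13,19) (12,37/2)]
4. After y ≤ 18: [(12,18) (12,13) (16,13) (17,17) (15,18)]
5. Canonical ring: [(12,13) (16,13) (17,17) (15,18) (12,18)]

Clipped polygon: [(12,13) (16,13) (17,17) (15,18) (12,18)]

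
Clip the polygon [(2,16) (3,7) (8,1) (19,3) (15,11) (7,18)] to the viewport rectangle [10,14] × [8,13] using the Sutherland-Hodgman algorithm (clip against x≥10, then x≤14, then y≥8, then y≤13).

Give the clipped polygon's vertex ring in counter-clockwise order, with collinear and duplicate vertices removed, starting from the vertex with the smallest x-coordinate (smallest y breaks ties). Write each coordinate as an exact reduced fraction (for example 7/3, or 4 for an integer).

Clipped polygon: [(10,8) (14,8) (14,95/8) (89/7,13) (10,13)]

1. After x ≥ 10: [(10,15/11) (19,3) (15,11) (10,123/8)]
2. After x ≤ 14: [(10,15/11) (14,23/11) (14,95/8) (10,123/8)]
3. After y ≥ 8: [(10,8) (14,8) (14,95/8) (10,123/8)]
4. After y ≤ 13: [(10,13) (10,8) (14,8) (14,95/8) (89/7,13)]
5. Canonical ring: [(10,8) (14,8) (14,95/8) (89/7,13) (10,13)]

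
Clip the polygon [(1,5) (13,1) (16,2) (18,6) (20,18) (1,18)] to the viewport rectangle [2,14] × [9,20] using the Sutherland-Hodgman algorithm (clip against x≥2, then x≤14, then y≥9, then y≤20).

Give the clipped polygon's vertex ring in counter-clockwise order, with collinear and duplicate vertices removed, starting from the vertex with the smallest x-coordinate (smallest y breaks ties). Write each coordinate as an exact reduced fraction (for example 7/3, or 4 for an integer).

1. After x ≥ 2: [(2,14/3) (13,1) (16,2) (18,6) (20,18) (2,18)]
2. After x ≤ 14: [(2,14/3) (13,1) (14,4/3) (14,18) (2,18)]
3. After y ≥ 9: [(2,9) (14,9) (14,18) (2,18)]
4. After y ≤ 20: [(2,9) (14,9) (14,18) (2,18)]
5. Canonical ring: [(2,9) (14,9) (14,18) (2,18)]

Clipped polygon: [(2,9) (14,9) (14,18) (2,18)]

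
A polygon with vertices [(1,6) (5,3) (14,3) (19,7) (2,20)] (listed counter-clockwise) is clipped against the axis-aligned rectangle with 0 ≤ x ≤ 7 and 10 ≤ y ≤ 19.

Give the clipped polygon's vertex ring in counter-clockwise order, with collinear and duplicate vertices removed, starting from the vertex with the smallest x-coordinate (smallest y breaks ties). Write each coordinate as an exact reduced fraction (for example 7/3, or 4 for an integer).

Clipped polygon: [(9/7,10) (7,10) (7,275/17) (43/13,19) (27/14,19)]

1. After x ≥ 0: [(1,6) (5,3) (14,3) (19,7) (2,20)]
2. After x ≤ 7: [(1,6) (5,3) (7,3) (7,275/17) (2,20)]
3. After y ≥ 10: [(9/7,10) (7,10) (7,275/17) (2,20)]
4. After y ≤ 19: [(27/14,19) (9/7,10) (7,10) (7,275/17) (43/13,19)]
5. Canonical ring: [(9/7,10) (7,10) (7,275/17) (43/13,19) (27/14,19)]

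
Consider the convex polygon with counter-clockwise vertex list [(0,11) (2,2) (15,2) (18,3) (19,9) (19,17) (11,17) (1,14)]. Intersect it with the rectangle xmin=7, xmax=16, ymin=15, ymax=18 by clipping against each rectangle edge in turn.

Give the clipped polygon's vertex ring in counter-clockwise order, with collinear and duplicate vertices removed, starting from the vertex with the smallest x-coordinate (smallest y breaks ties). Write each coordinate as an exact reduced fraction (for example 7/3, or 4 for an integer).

Clipped polygon: [(7,15) (16,15) (16,17) (11,17) (7,79/5)]

1. After x ≥ 7: [(7,2) (15,2) (18,3) (19,9) (19,17) (11,17) (7,79/5)]
2. After x ≤ 16: [(7,2) (15,2) (16,7/3) (16,17) (11,17) (7,79/5)]
3. After y ≥ 15: [(7,15) (16,15) (16,17) (11,17) (7,79/5)]
4. After y ≤ 18: [(7,15) (16,15) (16,17) (11,17) (7,79/5)]
5. Canonical ring: [(7,15) (16,15) (16,17) (11,17) (7,79/5)]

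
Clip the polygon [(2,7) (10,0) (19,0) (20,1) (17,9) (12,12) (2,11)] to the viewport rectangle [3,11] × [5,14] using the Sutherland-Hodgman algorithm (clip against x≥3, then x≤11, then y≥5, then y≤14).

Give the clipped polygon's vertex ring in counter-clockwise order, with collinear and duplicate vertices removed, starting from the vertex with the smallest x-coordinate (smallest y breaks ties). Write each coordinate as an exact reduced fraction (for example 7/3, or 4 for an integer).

Clipped polygon: [(3,49/8) (30/7,5) (11,5) (11,119/10) (3,111/10)]

1. After x ≥ 3: [(3,49/8) (10,0) (19,0) (20,1) (17,9) (12,12) (3,111/10)]
2. After x ≤ 11: [(3,49/8) (10,0) (11,0) (11,119/10) (3,111/10)]
3. After y ≥ 5: [(3,49/8) (30/7,5) (11,5) (11,119/10) (3,111/10)]
4. After y ≤ 14: [(3,49/8) (30/7,5) (11,5) (11,119/10) (3,111/10)]
5. Canonical ring: [(3,49/8) (30/7,5) (11,5) (11,119/10) (3,111/10)]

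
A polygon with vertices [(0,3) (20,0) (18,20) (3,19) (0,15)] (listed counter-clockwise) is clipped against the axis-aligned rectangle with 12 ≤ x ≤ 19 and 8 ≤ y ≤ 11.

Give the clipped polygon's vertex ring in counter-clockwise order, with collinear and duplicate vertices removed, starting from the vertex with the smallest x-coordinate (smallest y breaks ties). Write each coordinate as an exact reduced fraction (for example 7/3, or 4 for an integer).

Clipped polygon: [(12,8) (19,8) (19,10) (189/10,11) (12,11)]

1. After x ≥ 12: [(12,6/5) (20,0) (18,20) (12,98/5)]
2. After x ≤ 19: [(12,6/5) (19,3/20) (19,10) (18,20) (12,98/5)]
3. After y ≥ 8: [(12,8) (19,8) (19,10) (18,20) (12,98/5)]
4. After y ≤ 11: [(12,11) (12,8) (19,8) (19,10) (189/10,11)]
5. Canonical ring: [(12,8) (19,8) (19,10) (189/10,11) (12,11)]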